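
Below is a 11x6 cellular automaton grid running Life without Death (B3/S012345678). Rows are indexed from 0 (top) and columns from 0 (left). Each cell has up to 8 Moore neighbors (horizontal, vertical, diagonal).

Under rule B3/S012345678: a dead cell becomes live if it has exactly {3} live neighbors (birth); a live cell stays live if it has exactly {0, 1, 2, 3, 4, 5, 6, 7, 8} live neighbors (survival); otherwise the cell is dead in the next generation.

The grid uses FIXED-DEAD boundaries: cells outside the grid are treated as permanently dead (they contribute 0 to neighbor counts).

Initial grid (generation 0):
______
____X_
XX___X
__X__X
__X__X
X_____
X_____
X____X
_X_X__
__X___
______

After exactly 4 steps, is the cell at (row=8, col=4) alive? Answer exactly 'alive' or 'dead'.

Simulating step by step:
Generation 0 (given above): 15 live cells
Generation 1: 22 live cells
______
____X_
XX__XX
__X_XX
_XX__X
XX____
XX____
XX___X
_XXX__
__X___
______
Generation 2: 31 live cells
______
____XX
XX__XX
X_X_XX
XXXXXX
XX____
XXX___
XX___X
XXXX__
_XXX__
______
Generation 3: 36 live cells
______
____XX
XX__XX
X_X_XX
XXXXXX
XX__X_
XXX___
XX_X_X
XXXXX_
XXXX__
__X___
Generation 4: 41 live cells
______
____XX
XX__XX
X_X_XX
XXXXXX
XX__XX
XXXXX_
XX_X_X
XXXXX_
XXXXX_
__XX__

Cell (8,4) at generation 4: 1 -> alive

Answer: alive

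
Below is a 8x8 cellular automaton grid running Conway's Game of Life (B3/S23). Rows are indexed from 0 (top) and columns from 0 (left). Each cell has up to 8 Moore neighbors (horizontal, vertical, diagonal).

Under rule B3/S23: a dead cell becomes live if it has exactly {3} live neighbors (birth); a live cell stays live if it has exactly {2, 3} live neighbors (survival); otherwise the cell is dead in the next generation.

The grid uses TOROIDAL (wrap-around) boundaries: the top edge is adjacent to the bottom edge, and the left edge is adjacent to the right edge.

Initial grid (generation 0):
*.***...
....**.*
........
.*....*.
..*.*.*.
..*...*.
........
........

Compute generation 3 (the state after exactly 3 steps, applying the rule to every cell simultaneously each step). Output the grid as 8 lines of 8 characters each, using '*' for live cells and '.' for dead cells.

Answer: ..**....
....*...
...****.
..*.*..*
..*....*
..*...*.
....**..
...*....

Derivation:
Simulating step by step:
Generation 0 (given above): 14 live cells
Generation 1: 16 live cells
...***..
....**..
.....**.
.....*..
.***..**
...*.*..
........
...*....
Generation 2: 17 live cells
...*.*..
...*....
......*.
..*.**.*
..**.**.
...**.*.
....*...
...*....
Generation 3: 17 live cells
(generation 3 grid is the final answer)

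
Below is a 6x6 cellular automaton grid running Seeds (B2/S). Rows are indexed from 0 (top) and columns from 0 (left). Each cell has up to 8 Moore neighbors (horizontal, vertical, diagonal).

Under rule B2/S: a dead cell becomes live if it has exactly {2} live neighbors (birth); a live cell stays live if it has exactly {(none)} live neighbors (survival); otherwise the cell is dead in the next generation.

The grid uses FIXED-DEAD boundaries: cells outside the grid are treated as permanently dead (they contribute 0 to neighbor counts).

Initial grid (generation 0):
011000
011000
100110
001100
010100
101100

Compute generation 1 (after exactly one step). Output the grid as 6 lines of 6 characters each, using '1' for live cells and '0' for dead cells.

Answer: 100100
000010
000000
100000
100000
000010

Derivation:
Simulating step by step:
Generation 0 (given above): 14 live cells
Generation 1: 6 live cells
(generation 1 grid is the final answer)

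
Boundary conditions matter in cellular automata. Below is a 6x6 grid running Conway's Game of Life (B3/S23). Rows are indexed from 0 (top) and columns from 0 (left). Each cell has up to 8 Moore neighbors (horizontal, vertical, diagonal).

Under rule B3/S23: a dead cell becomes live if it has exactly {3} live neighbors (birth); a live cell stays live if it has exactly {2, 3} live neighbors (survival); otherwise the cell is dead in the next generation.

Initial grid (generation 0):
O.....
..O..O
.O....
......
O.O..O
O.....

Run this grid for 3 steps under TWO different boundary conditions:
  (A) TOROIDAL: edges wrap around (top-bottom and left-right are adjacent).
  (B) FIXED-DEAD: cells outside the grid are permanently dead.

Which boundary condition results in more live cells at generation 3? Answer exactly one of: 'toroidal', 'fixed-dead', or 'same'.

Under TOROIDAL boundary, generation 3:
O.....
O.....
......
O.....
O.....
......
Population = 4

Under FIXED-DEAD boundary, generation 3:
......
......
......
.O....
.O....
.O....
Population = 3

Comparison: toroidal=4, fixed-dead=3 -> toroidal

Answer: toroidal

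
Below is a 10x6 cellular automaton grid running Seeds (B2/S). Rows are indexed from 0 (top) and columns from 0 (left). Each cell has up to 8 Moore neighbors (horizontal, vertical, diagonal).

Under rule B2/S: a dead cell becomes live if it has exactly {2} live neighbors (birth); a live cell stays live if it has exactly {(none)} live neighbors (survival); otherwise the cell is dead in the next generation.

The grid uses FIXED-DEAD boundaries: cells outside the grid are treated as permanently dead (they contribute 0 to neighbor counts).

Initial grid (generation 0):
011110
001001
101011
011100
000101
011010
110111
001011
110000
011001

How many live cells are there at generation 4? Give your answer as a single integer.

Answer: 8

Derivation:
Simulating step by step:
Generation 0 (given above): 31 live cells
Generation 1: 4 live cells
000001
100000
000000
100000
100000
000000
000000
000000
000000
000000
Generation 2: 4 live cells
000000
000000
110000
010000
010000
000000
000000
000000
000000
000000
Generation 3: 5 live cells
000000
110000
001000
000000
101000
000000
000000
000000
000000
000000
Generation 4: 8 live cells
110000
001000
100000
001100
010000
010000
000000
000000
000000
000000
Population at generation 4: 8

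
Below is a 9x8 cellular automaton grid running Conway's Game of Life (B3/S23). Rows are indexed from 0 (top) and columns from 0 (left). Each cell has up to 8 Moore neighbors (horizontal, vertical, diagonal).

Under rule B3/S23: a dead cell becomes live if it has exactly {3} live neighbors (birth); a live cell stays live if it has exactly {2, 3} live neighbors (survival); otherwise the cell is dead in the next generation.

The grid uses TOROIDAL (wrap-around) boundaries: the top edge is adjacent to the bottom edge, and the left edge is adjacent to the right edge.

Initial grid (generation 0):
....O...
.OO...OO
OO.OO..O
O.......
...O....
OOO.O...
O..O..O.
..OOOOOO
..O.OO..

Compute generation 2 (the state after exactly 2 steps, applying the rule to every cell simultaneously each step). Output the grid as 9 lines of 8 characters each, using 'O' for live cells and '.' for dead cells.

Answer: O...O.OO
OO..O..O
........
O...O..O
........
..O.....
...O..O.
OOO....O
O.......

Derivation:
Simulating step by step:
Generation 0 (given above): 28 live cells
Generation 1: 32 live cells
.OO.O.O.
.OO.OOOO
...O..O.
OOOOO..O
O.OO....
OOO.O..O
O.....O.
.OO....O
..O.....
Generation 2: 19 live cells
(generation 2 grid is the final answer)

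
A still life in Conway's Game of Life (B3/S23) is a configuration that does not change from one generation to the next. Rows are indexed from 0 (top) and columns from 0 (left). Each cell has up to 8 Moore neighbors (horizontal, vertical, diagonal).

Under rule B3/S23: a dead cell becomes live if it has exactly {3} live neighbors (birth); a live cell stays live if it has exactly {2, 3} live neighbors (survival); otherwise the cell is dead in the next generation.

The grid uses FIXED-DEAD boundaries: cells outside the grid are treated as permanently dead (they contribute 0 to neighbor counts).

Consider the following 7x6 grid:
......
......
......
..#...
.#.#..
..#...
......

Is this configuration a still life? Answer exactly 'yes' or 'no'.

Answer: yes

Derivation:
Compute generation 1 and compare to generation 0 (given above):
Generation 1:
......
......
......
..#...
.#.#..
..#...
......
The grids are IDENTICAL -> still life.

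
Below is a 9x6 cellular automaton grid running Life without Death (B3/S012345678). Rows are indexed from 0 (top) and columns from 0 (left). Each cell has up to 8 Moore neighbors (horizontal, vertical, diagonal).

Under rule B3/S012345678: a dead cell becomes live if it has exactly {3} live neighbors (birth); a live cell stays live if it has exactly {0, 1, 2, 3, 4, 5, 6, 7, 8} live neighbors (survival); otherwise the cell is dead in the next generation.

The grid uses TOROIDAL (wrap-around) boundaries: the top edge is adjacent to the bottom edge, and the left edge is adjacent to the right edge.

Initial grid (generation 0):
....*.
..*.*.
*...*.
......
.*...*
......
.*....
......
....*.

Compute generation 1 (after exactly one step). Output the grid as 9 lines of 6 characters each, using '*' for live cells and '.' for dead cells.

Simulating step by step:
Generation 0 (given above): 9 live cells
Generation 1: 15 live cells
(generation 1 grid is the final answer)

Answer: ....**
..*.*.
*..***
*....*
.*...*
*.....
.*....
......
....*.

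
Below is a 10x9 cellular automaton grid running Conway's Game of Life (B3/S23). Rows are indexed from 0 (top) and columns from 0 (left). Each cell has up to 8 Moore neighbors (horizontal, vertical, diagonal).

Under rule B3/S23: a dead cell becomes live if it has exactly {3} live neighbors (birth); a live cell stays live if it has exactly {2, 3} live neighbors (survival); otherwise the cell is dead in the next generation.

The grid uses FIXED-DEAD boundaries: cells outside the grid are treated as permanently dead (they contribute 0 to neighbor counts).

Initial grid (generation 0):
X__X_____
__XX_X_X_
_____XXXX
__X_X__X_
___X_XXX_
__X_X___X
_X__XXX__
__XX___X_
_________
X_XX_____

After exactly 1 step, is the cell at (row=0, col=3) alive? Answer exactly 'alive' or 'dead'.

Simulating step by step:
Generation 0 (given above): 30 live cells
Generation 1: 30 live cells
__XXX____
__XX_X_XX
__X__X__X
___XX____
__X__XXXX
__X______
_X__XXXX_
__XXXXX__
_X_______
_________

Cell (0,3) at generation 1: 1 -> alive

Answer: alive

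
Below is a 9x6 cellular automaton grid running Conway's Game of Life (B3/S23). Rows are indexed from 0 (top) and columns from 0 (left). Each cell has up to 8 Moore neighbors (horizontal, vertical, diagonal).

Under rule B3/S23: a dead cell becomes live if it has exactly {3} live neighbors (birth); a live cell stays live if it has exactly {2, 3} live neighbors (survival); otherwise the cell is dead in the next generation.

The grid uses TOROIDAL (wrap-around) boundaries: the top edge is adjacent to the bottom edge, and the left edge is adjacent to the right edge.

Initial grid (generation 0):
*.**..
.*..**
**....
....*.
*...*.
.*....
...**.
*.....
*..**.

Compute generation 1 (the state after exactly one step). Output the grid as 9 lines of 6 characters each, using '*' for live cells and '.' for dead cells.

Answer: *.*...
...***
**..*.
**....
.....*
...***
......
......
*.***.

Derivation:
Simulating step by step:
Generation 0 (given above): 18 live cells
Generation 1: 18 live cells
(generation 1 grid is the final answer)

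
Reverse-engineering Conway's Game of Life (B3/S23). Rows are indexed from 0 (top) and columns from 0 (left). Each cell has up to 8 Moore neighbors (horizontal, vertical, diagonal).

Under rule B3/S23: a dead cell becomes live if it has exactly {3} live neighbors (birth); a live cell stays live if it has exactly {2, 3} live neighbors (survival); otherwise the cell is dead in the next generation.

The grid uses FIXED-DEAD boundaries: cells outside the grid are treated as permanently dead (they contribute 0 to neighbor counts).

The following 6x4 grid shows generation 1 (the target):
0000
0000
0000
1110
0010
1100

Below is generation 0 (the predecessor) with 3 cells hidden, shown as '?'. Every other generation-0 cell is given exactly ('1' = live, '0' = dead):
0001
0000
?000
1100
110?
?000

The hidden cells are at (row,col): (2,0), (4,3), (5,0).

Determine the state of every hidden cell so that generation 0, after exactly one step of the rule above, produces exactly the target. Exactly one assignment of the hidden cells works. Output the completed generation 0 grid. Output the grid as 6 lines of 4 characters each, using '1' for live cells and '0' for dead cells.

Answer: 0001
0000
0000
1100
1101
1000

Derivation:
Hidden generation-0 cells (in order): (2,0), (4,3), (5,0).
A hidden cell only influences target cells in its own 3x3 neighborhood. Try each of the 2^3 = 8 assignments, step the completed generation 0 forward once under B3/S23, and compare with the target:
  (2,0)=0 (4,3)=0 (5,0)=0 -> step gives (3,2)='0' but target has '1' -> reject
  (2,0)=0 (4,3)=0 (5,0)=1 -> step gives (3,2)='0' but target has '1' -> reject
  (2,0)=0 (4,3)=1 (5,0)=0 -> step gives (4,0)='1' but target has '0' -> reject
  (2,0)=0 (4,3)=1 (5,0)=1 -> step reproduces the target at every cell -> ACCEPT
  (2,0)=1 (4,3)=0 (5,0)=0 -> step gives (2,0)='1' but target has '0' -> reject
  (2,0)=1 (4,3)=0 (5,0)=1 -> step gives (2,0)='1' but target has '0' -> reject
  (2,0)=1 (4,3)=1 (5,0)=0 -> step gives (2,0)='1' but target has '0' -> reject
  (2,0)=1 (4,3)=1 (5,0)=1 -> step gives (2,0)='1' but target has '0' -> reject
Unique solution: (2,0)=dead, (4,3)=live, (5,0)=live.
Check: live-neighbor counts of every cell in the completed generation 0:
0010
0011
2210
3331
4430
2321
Applying B3/S23 to generation 0 with these counts gives:
0000
0000
0000
1110
0010
1100
which matches the target exactly.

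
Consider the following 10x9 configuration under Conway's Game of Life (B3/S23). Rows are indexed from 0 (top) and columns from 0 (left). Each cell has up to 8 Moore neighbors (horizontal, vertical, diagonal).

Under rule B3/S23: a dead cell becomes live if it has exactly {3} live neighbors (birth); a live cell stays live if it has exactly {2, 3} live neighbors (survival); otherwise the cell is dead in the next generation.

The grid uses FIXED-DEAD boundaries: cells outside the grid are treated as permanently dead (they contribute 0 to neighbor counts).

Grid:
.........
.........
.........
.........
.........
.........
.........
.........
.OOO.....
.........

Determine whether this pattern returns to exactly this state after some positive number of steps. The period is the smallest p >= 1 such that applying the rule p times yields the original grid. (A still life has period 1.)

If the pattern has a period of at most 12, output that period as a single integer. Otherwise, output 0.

Answer: 2

Derivation:
Simulating and comparing each generation to the original:
Gen 0 (original, given above): 3 live cells
Gen 1: 3 live cells, differs from original
Gen 2: 3 live cells, MATCHES original -> period = 2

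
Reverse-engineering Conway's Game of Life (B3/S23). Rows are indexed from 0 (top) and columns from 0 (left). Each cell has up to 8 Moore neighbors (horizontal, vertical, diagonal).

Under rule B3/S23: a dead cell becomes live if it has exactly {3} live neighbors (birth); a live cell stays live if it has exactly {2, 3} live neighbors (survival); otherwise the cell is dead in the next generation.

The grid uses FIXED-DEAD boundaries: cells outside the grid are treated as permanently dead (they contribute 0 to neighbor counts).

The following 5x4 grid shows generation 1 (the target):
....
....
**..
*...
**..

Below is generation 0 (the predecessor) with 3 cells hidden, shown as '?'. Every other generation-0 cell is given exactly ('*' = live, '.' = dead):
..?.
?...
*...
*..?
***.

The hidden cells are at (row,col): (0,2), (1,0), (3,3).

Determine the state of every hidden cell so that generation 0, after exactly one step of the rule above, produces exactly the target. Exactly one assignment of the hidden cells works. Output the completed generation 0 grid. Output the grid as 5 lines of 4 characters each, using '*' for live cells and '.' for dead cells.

Answer: ....
*...
*...
*...
***.

Derivation:
Hidden generation-0 cells (in order): (0,2), (1,0), (3,3).
A hidden cell only influences target cells in its own 3x3 neighborhood. Try each of the 2^3 = 8 assignments, step the completed generation 0 forward once under B3/S23, and compare with the target:
  (0,2)=. (1,0)=. (3,3)=. -> step gives (2,0)='.' but target has '*' -> reject
  (0,2)=. (1,0)=. (3,3)=* -> step gives (2,0)='.' but target has '*' -> reject
  (0,2)=. (1,0)=* (3,3)=. -> step reproduces the target at every cell -> ACCEPT
  (0,2)=. (1,0)=* (3,3)=* -> step gives (3,2)='*' but target has '.' -> reject
  (0,2)=* (1,0)=. (3,3)=. -> step gives (2,0)='.' but target has '*' -> reject
  (0,2)=* (1,0)=. (3,3)=* -> step gives (2,0)='.' but target has '*' -> reject
  (0,2)=* (1,0)=* (3,3)=. -> step gives (1,1)='*' but target has '.' -> reject
  (0,2)=* (1,0)=* (3,3)=* -> step gives (1,1)='*' but target has '.' -> reject
Unique solution: (0,2)=dead, (1,0)=live, (3,3)=dead.
Check: live-neighbor counts of every cell in the completed generation 0:
1100
1200
2300
3521
2311
Applying B3/S23 to generation 0 with these counts gives:
....
....
**..
*...
**..
which matches the target exactly.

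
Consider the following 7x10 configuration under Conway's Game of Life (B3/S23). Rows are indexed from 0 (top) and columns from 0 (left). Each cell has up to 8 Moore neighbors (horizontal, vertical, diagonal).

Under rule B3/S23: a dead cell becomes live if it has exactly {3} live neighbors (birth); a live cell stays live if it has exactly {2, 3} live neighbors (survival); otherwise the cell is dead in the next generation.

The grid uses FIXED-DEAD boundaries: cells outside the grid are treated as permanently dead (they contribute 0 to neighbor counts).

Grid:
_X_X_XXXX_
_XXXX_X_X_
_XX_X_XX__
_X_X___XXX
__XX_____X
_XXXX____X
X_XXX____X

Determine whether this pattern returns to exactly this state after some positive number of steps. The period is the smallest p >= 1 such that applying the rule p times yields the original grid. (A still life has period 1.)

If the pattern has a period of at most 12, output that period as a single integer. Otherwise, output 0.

Simulating and comparing each generation to the original:
Gen 0 (original, given above): 35 live cells
Gen 1: 20 live cells, differs from original
Gen 2: 18 live cells, differs from original
Gen 3: 20 live cells, differs from original
Gen 4: 19 live cells, differs from original
Gen 5: 25 live cells, differs from original
Gen 6: 18 live cells, differs from original
Gen 7: 19 live cells, differs from original
Gen 8: 21 live cells, differs from original
Gen 9: 17 live cells, differs from original
Gen 10: 15 live cells, differs from original
Gen 11: 15 live cells, differs from original
Gen 12: 17 live cells, differs from original
No period found within 12 steps.

Answer: 0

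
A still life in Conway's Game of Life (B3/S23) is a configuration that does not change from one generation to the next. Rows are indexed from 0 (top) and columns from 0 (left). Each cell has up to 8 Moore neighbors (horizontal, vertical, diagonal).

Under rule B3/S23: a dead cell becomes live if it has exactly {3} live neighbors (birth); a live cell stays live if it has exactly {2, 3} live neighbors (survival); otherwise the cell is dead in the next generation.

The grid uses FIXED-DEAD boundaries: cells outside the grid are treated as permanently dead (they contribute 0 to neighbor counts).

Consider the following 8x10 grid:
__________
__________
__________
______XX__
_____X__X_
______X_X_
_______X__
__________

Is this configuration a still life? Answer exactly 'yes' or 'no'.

Answer: yes

Derivation:
Compute generation 1 and compare to generation 0 (given above):
Generation 1:
__________
__________
__________
______XX__
_____X__X_
______X_X_
_______X__
__________
The grids are IDENTICAL -> still life.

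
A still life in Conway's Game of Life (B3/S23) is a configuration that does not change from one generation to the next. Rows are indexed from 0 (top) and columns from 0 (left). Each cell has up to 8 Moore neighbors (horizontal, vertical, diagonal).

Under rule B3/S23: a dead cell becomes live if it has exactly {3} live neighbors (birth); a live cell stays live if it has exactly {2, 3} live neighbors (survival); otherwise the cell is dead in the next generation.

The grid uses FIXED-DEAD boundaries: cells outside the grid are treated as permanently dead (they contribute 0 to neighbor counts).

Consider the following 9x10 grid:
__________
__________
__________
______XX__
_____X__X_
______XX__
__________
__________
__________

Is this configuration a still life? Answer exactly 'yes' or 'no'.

Compute generation 1 and compare to generation 0 (given above):
Generation 1:
__________
__________
__________
______XX__
_____X__X_
______XX__
__________
__________
__________
The grids are IDENTICAL -> still life.

Answer: yes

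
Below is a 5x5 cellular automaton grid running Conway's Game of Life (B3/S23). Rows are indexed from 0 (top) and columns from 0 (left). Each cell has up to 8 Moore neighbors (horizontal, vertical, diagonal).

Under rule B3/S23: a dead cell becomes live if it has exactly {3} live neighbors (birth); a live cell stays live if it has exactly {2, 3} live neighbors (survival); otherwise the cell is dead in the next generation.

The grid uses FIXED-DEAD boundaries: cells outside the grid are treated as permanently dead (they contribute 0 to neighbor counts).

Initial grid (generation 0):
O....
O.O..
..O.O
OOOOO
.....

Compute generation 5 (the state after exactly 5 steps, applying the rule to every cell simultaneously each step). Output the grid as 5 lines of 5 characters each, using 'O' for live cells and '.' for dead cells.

Answer: .....
.....
.....
.....
.....

Derivation:
Simulating step by step:
Generation 0 (given above): 10 live cells
Generation 1: 10 live cells
.O...
...O.
O...O
.OO.O
.OOO.
Generation 2: 7 live cells
.....
.....
.OO.O
O...O
.O.O.
Generation 3: 4 live cells
.....
.....
.O.O.
O...O
.....
Generation 4: 0 live cells
.....
.....
.....
.....
.....
Generation 5: 0 live cells
(generation 5 grid is the final answer)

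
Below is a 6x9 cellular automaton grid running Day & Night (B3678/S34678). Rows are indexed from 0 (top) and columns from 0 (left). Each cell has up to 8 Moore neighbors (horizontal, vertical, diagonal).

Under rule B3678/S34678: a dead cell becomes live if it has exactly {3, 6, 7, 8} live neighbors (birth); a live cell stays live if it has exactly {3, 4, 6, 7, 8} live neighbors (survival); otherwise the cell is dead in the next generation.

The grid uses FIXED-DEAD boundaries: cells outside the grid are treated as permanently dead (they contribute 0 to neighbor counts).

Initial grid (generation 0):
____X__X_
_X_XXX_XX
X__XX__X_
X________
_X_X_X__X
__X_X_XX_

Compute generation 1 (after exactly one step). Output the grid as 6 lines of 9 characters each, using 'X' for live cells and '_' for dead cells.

Answer: ___XXXX_X
__XX_X_XX
_XXXXXX_X
_XXX_____
__X_X_XX_
___X_X___

Derivation:
Simulating step by step:
Generation 0 (given above): 21 live cells
Generation 1: 26 live cells
(generation 1 grid is the final answer)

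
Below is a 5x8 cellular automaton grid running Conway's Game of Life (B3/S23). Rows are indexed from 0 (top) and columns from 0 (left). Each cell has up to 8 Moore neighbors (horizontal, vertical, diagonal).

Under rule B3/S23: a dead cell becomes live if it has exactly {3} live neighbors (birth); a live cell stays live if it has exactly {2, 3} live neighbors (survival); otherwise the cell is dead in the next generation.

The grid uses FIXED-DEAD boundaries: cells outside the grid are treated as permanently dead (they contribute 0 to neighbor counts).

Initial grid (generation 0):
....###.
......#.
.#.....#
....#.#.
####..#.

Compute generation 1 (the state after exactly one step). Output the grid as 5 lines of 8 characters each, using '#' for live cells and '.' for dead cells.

Simulating step by step:
Generation 0 (given above): 13 live cells
Generation 1: 16 live cells
(generation 1 grid is the final answer)

Answer: .....##.
......##
.....###
#..#.###
.###.#..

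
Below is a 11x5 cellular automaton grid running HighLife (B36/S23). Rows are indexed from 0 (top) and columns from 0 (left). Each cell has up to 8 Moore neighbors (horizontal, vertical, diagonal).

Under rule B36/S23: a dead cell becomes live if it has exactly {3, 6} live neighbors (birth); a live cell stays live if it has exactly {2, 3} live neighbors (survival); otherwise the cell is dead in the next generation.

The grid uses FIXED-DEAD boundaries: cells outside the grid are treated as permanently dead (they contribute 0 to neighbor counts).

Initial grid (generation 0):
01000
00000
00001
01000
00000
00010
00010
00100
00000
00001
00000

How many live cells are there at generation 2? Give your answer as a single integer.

Simulating step by step:
Generation 0 (given above): 7 live cells
Generation 1: 2 live cells
00000
00000
00000
00000
00000
00000
00110
00000
00000
00000
00000
Generation 2: 0 live cells
00000
00000
00000
00000
00000
00000
00000
00000
00000
00000
00000
Population at generation 2: 0

Answer: 0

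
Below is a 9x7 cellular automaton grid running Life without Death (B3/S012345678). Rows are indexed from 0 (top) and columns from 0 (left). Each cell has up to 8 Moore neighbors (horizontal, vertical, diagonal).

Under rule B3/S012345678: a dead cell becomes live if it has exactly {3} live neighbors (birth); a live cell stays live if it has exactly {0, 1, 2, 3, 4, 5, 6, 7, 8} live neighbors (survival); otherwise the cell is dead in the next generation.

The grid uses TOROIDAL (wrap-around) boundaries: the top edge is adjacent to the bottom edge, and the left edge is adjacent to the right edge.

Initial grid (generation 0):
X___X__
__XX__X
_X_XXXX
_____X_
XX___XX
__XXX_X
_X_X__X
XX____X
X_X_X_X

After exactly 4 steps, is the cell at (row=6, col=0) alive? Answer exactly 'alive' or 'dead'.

Answer: dead

Derivation:
Simulating step by step:
Generation 0 (given above): 29 live cells
Generation 1: 39 live cells
X_X_X__
_XXX__X
XX_XXXX
_XX__X_
XXXX_XX
__XXX_X
_X_XX_X
XX_X__X
X_XXX_X
Generation 2: 39 live cells
X_X_X__
_XXX__X
XX_XXXX
_XX__X_
XXXX_XX
__XXX_X
_X_XX_X
XX_X__X
X_XXX_X
Generation 3: 39 live cells
X_X_X__
_XXX__X
XX_XXXX
_XX__X_
XXXX_XX
__XXX_X
_X_XX_X
XX_X__X
X_XXX_X
Generation 4: 39 live cells
X_X_X__
_XXX__X
XX_XXXX
_XX__X_
XXXX_XX
__XXX_X
_X_XX_X
XX_X__X
X_XXX_X

Cell (6,0) at generation 4: 0 -> dead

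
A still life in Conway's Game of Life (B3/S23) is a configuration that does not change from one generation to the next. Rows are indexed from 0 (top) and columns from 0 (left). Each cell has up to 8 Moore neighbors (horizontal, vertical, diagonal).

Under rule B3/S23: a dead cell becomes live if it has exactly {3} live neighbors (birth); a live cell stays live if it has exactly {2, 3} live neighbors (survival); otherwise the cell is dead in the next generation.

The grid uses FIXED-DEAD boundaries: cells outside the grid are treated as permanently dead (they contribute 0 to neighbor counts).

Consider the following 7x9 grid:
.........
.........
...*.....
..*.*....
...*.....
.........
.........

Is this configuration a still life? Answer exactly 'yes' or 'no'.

Answer: yes

Derivation:
Compute generation 1 and compare to generation 0 (given above):
Generation 1:
.........
.........
...*.....
..*.*....
...*.....
.........
.........
The grids are IDENTICAL -> still life.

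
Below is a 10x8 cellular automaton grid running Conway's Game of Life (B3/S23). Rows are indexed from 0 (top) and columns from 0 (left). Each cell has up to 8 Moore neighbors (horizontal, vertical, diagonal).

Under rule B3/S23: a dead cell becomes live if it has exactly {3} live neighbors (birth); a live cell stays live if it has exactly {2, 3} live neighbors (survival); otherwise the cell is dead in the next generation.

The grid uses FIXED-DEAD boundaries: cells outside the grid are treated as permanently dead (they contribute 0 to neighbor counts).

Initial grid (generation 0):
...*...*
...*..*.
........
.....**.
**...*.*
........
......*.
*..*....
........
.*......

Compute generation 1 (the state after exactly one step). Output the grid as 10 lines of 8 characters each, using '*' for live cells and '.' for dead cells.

Answer: ........
........
.....**.
.....**.
.....*..
......*.
........
........
........
........

Derivation:
Simulating step by step:
Generation 0 (given above): 14 live cells
Generation 1: 6 live cells
(generation 1 grid is the final answer)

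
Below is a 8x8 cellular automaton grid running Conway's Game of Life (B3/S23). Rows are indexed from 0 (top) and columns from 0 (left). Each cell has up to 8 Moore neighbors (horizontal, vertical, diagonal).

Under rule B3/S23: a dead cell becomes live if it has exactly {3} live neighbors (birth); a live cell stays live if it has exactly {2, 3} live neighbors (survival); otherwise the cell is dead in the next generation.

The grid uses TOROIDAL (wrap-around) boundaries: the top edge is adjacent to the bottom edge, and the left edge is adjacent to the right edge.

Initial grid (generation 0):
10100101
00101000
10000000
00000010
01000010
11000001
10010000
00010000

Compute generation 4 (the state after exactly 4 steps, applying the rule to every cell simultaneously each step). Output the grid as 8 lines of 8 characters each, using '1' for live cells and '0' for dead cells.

Answer: 00001001
00000000
00010010
01000010
11000110
10000100
00001110
01001110

Derivation:
Simulating step by step:
Generation 0 (given above): 16 live cells
Generation 1: 22 live cells
01101000
10010001
00000000
00000001
01000010
01100001
11100001
11111001
Generation 2: 16 live cells
00001000
11110000
10000001
00000000
01100011
00000011
00000010
00001001
Generation 3: 22 live cells
11101000
11110001
10100001
01000010
10000011
10000100
00000110
00000100
Generation 4: 19 live cells
(generation 4 grid is the final answer)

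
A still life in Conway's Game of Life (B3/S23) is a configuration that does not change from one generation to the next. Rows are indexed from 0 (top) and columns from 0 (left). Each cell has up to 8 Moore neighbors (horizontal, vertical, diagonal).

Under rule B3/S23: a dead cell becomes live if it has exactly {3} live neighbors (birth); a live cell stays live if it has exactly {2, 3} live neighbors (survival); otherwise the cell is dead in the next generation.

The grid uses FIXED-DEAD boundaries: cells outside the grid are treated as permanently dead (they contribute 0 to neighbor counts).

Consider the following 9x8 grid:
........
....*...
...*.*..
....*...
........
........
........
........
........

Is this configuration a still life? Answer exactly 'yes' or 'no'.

Answer: yes

Derivation:
Compute generation 1 and compare to generation 0 (given above):
Generation 1:
........
....*...
...*.*..
....*...
........
........
........
........
........
The grids are IDENTICAL -> still life.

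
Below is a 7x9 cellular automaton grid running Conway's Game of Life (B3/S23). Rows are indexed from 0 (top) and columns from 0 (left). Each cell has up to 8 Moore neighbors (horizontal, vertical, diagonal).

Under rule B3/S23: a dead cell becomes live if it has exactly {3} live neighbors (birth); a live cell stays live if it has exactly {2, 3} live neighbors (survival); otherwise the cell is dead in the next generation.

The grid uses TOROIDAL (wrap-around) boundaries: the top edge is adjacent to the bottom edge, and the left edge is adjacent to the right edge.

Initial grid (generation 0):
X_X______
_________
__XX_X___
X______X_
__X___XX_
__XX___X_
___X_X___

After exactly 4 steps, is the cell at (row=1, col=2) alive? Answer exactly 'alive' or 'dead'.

Answer: alive

Derivation:
Simulating step by step:
Generation 0 (given above): 15 live cells
Generation 1: 20 live cells
_________
_XXX_____
_________
_XXX___XX
_XXX__XX_
__XXX__X_
_X_XX____
Generation 2: 16 live cells
_X__X____
__X______
X________
XX_X__XXX
X_____X__
_____XXX_
____X____
Generation 3: 15 live cells
___X_____
_X_______
X_X____X_
_X____XX_
XX_______
_____XXX_
____X_X__
Generation 4: 20 live cells
_________
_XX______
X_X___XXX
__X___XX_
XX___X__X
_____XXX_
____X_XX_

Cell (1,2) at generation 4: 1 -> alive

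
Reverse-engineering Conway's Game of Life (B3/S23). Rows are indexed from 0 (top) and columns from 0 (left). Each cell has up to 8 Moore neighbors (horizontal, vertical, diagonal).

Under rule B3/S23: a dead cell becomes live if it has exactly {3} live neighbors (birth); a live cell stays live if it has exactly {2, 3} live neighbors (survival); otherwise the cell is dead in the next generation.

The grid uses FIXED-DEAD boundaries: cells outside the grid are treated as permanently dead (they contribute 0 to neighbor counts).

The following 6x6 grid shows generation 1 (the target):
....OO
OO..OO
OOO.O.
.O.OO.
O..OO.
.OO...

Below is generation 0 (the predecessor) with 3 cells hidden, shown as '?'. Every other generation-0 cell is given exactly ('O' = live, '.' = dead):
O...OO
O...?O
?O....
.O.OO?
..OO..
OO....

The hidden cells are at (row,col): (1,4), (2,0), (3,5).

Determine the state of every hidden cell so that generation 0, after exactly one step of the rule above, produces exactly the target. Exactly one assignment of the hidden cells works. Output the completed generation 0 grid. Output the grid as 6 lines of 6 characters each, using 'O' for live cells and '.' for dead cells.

Answer: O...OO
O....O
.O....
.O.OO.
..OO..
OO....

Derivation:
Hidden generation-0 cells (in order): (1,4), (2,0), (3,5).
A hidden cell only influences target cells in its own 3x3 neighborhood. Try each of the 2^3 = 8 assignments, step the completed generation 0 forward once under B3/S23, and compare with the target:
  (1,4)=. (2,0)=. (3,5)=. -> step reproduces the target at every cell -> ACCEPT
  (1,4)=. (2,0)=. (3,5)=O -> step gives (2,4)='.' but target has 'O' -> reject
  (1,4)=. (2,0)=O (3,5)=. -> step gives (1,1)='.' but target has 'O' -> reject
  (1,4)=. (2,0)=O (3,5)=O -> step gives (1,1)='.' but target has 'O' -> reject
  (1,4)=O (2,0)=. (3,5)=. -> step gives (2,3)='O' but target has '.' -> reject
  (1,4)=O (2,0)=. (3,5)=O -> step gives (2,3)='O' but target has '.' -> reject
  (1,4)=O (2,0)=O (3,5)=. -> step gives (1,1)='.' but target has 'O' -> reject
  (1,4)=O (2,0)=O (3,5)=O -> step gives (1,1)='.' but target has 'O' -> reject
Unique solution: (1,4)=dead, (2,0)=dead, (3,5)=dead.
Check: live-neighbor counts of every cell in the completed generation 0:
120122
231132
323232
225321
344331
123210
Applying B3/S23 to generation 0 with these counts gives:
....OO
OO..OO
OOO.O.
.O.OO.
O..OO.
.OO...
which matches the target exactly.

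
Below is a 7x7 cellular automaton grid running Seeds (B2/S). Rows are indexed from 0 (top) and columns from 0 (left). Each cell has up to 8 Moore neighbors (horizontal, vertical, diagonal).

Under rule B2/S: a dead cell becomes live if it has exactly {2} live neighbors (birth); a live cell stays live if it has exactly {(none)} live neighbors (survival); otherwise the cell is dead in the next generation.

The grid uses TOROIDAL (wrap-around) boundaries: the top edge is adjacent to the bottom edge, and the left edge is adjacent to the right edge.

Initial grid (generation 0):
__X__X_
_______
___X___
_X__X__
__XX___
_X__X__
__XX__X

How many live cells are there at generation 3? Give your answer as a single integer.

Simulating step by step:
Generation 0 (given above): 12 live cells
Generation 1: 13 live cells
_X__X_X
__XXX__
__X_X__
_______
X____X_
X____X_
X______
Generation 2: 12 live cells
_______
X______
_X___X_
_X_XXXX
_X__X__
____X__
____X__
Generation 3: 6 live cells
_______
_X____X
___X___
_______
______X
_______
___X_X_
Population at generation 3: 6

Answer: 6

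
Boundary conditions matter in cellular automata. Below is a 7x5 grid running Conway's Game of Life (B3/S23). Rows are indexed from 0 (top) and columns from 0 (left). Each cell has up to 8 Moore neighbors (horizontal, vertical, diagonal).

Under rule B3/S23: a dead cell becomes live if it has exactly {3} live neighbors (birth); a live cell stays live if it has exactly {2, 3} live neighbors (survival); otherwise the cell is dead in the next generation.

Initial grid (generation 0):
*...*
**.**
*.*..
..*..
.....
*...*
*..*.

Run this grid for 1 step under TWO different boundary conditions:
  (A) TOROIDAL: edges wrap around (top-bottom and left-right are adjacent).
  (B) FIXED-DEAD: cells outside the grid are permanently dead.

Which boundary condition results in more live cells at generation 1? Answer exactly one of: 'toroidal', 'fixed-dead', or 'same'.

Answer: fixed-dead

Derivation:
Under TOROIDAL boundary, generation 1:
..*..
..**.
*.*..
.*...
.....
*...*
.*.*.
Population = 10

Under FIXED-DEAD boundary, generation 1:
**.**
*.***
*.*..
.*...
.....
.....
.....
Population = 11

Comparison: toroidal=10, fixed-dead=11 -> fixed-dead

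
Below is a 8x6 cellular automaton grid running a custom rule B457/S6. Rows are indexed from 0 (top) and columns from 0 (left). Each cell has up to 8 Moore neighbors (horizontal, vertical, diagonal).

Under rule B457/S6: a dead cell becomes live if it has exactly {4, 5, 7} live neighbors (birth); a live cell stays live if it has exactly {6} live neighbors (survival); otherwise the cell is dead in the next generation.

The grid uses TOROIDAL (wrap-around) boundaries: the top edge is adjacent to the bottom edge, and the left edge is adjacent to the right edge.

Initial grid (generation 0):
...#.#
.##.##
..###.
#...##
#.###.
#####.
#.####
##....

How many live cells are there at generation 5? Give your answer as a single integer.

Simulating step by step:
Generation 0 (given above): 28 live cells
Generation 1: 20 live cells
###.#.
......
##....
.###..
...#.#
.##.##
.#....
..####
Generation 2: 17 live cells
...#.#
##....
..#...
#.....
##..#.
#.....
#.####
##....
Generation 3: 13 live cells
##....
......
.#....
.#....
.....#
.#.##.
.#....
..####
Generation 4: 5 live cells
......
......
......
......
......
......
..###.
##....
Generation 5: 0 live cells
......
......
......
......
......
......
......
......
Population at generation 5: 0

Answer: 0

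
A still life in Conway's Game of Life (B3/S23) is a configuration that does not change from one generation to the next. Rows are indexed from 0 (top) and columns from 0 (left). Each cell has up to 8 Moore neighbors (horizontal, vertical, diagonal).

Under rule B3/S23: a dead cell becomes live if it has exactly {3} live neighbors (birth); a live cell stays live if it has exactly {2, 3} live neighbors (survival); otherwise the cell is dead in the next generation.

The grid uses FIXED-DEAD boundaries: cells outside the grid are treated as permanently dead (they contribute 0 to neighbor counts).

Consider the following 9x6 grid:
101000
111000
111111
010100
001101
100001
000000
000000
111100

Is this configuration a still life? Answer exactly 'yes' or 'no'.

Compute generation 1 and compare to generation 0 (given above):
Generation 1:
101000
000010
000010
100001
011100
000010
000000
011000
011000
Cell (1,0) differs: gen0=1 vs gen1=0 -> NOT a still life.

Answer: no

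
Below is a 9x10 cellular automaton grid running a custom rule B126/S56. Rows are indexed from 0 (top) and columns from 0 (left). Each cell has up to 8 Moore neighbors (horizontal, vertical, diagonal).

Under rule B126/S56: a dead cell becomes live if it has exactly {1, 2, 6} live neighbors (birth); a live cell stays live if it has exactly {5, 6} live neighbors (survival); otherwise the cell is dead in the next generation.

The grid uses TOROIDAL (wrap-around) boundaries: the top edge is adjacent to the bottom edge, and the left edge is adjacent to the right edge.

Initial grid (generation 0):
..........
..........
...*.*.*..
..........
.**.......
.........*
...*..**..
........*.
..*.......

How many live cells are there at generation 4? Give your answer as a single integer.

Simulating step by step:
Generation 0 (given above): 11 live cells
Generation 1: 51 live cells
.***......
..*******.
..*.*.*.*.
**.******.
*..*....**
**.******.
*.*.**...*
.******..*
.*.*...***
Generation 2: 27 live cells
..**......
*.**.....*
*...*.*...
.......*.*
*....**.**
*...*.....
***...*...
*.***.....
...*......
Generation 3: 29 live cells
*.......**
.....****.
..*..*.*..
.*.**.....
.*.**.....
..**....*.
.*.....*..
.....***.*
*..*.*...*
Generation 4: 39 live cells
.***.....*
*****.....
**.......*
*.....***.
*.**.*.***
*....***.*
*..***...*
.***......
.**......*
Population at generation 4: 39

Answer: 39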